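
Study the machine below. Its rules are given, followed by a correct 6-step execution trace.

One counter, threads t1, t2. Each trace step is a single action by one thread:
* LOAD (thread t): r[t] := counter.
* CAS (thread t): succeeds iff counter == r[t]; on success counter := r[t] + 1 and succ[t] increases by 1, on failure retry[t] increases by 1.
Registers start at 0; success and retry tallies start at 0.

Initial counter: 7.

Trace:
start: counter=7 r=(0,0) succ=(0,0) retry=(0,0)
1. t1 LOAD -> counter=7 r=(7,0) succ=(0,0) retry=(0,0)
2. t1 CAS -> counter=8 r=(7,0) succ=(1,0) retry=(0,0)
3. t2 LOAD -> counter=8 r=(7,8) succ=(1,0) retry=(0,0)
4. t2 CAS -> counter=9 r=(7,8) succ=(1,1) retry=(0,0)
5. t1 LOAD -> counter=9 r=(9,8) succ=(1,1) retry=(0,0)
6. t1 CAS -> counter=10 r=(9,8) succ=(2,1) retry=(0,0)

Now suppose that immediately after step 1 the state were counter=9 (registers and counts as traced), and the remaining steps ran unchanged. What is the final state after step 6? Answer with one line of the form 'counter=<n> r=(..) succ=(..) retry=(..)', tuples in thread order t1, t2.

state after step 1 := counter=9 r=(7,0) succ=(0,0) retry=(0,0)
2. t1 CAS -> counter=9 r=(7,0) succ=(0,0) retry=(1,0)
3. t2 LOAD -> counter=9 r=(7,9) succ=(0,0) retry=(1,0)
4. t2 CAS -> counter=10 r=(7,9) succ=(0,1) retry=(1,0)
5. t1 LOAD -> counter=10 r=(10,9) succ=(0,1) retry=(1,0)
6. t1 CAS -> counter=11 r=(10,9) succ=(1,1) retry=(1,0)

counter=11 r=(10,9) succ=(1,1) retry=(1,0)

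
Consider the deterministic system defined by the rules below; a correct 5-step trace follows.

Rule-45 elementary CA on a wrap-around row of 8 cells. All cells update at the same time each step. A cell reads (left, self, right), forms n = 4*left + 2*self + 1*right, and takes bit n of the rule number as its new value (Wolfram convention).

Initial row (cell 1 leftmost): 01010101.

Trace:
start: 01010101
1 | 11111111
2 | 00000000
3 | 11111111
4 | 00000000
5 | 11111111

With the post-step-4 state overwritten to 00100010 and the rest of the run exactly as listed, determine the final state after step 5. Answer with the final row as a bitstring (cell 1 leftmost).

state after step 4 := 00100010
5 | 10101010

10101010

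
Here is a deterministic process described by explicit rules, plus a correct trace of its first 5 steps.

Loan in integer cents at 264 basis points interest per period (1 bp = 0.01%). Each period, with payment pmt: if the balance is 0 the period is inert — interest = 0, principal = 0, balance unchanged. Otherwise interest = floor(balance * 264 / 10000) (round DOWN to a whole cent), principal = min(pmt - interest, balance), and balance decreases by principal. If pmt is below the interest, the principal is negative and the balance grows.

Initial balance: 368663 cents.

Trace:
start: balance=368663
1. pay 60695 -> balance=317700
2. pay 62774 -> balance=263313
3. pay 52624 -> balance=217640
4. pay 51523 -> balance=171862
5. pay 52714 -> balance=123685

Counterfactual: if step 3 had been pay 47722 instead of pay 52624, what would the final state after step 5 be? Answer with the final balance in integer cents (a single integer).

128850

(re-executing from step 3 with the substitution; state before step 3: balance=263313)
3. pay 47722 -> balance=222542
4. pay 51523 -> balance=176894
5. pay 52714 -> balance=128850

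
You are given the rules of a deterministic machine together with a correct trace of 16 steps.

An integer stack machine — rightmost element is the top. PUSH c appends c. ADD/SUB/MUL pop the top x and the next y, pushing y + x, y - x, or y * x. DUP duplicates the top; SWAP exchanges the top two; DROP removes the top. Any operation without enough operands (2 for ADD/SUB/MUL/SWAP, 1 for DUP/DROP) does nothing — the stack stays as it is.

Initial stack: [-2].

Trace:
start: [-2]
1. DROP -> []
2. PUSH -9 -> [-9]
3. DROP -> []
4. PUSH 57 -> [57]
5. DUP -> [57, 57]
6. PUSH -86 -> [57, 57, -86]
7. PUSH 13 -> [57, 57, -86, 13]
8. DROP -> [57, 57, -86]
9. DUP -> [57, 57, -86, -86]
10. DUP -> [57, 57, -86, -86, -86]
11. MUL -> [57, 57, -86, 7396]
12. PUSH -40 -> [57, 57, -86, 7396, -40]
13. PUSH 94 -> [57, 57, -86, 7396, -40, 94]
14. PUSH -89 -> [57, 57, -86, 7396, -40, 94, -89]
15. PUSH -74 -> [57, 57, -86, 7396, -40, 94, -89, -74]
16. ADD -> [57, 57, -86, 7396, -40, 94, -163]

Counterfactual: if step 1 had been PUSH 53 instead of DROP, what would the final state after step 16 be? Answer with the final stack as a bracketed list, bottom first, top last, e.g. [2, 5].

[-2, 53, 57, 57, -86, 7396, -40, 94, -163]

(re-executing from step 1 with the substitution; state before step 1: [-2])
1. PUSH 53 -> [-2, 53]
2. PUSH -9 -> [-2, 53, -9]
3. DROP -> [-2, 53]
4. PUSH 57 -> [-2, 53, 57]
5. DUP -> [-2, 53, 57, 57]
6. PUSH -86 -> [-2, 53, 57, 57, -86]
7. PUSH 13 -> [-2, 53, 57, 57, -86, 13]
8. DROP -> [-2, 53, 57, 57, -86]
9. DUP -> [-2, 53, 57, 57, -86, -86]
10. DUP -> [-2, 53, 57, 57, -86, -86, -86]
11. MUL -> [-2, 53, 57, 57, -86, 7396]
12. PUSH -40 -> [-2, 53, 57, 57, -86, 7396, -40]
13. PUSH 94 -> [-2, 53, 57, 57, -86, 7396, -40, 94]
14. PUSH -89 -> [-2, 53, 57, 57, -86, 7396, -40, 94, -89]
15. PUSH -74 -> [-2, 53, 57, 57, -86, 7396, -40, 94, -89, -74]
16. ADD -> [-2, 53, 57, 57, -86, 7396, -40, 94, -163]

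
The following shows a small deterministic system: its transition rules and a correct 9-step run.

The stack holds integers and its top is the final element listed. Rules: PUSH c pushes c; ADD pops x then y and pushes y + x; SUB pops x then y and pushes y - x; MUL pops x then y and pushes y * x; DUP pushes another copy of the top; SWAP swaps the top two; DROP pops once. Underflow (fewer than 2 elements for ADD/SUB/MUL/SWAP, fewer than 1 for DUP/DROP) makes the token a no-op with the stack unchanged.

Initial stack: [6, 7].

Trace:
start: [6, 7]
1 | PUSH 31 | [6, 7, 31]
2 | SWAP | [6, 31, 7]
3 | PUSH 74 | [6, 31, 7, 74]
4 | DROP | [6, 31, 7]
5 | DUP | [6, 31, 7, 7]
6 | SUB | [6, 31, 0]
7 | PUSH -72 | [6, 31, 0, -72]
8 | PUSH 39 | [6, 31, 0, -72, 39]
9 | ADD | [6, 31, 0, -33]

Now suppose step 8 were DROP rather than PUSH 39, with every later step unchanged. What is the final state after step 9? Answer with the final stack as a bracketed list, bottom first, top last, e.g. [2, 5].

(re-executing from step 8 with the substitution; state before step 8: [6, 31, 0, -72])
8 | DROP | [6, 31, 0]
9 | ADD | [6, 31]

[6, 31]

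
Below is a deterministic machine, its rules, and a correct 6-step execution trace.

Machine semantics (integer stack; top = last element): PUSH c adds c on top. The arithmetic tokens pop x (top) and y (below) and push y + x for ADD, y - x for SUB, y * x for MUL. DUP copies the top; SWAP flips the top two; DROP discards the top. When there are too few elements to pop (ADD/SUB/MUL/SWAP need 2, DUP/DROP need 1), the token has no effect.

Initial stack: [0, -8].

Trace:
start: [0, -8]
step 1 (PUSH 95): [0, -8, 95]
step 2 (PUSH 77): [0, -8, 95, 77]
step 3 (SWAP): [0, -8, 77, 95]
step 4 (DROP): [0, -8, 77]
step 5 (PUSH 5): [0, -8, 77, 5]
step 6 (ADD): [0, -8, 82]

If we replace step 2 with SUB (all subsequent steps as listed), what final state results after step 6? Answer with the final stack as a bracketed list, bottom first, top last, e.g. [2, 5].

[-98]

(re-executing from step 2 with the substitution; state before step 2: [0, -8, 95])
step 2 (SUB): [0, -103]
step 3 (SWAP): [-103, 0]
step 4 (DROP): [-103]
step 5 (PUSH 5): [-103, 5]
step 6 (ADD): [-98]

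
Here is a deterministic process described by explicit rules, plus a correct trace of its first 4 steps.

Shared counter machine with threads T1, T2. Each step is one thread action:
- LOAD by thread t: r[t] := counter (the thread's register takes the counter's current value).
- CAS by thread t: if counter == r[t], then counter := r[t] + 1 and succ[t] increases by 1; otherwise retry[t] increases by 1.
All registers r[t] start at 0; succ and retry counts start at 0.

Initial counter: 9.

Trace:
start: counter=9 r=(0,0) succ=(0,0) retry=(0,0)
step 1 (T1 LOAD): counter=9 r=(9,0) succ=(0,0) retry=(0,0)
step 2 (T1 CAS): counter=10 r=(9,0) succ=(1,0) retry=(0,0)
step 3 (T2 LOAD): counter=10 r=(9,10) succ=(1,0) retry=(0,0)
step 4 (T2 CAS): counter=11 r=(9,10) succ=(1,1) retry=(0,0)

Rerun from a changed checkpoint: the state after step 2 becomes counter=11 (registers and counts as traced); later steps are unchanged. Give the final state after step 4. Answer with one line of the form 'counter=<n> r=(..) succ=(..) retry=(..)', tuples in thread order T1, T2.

state after step 2 := counter=11 r=(9,0) succ=(1,0) retry=(0,0)
step 3 (T2 LOAD): counter=11 r=(9,11) succ=(1,0) retry=(0,0)
step 4 (T2 CAS): counter=12 r=(9,11) succ=(1,1) retry=(0,0)

counter=12 r=(9,11) succ=(1,1) retry=(0,0)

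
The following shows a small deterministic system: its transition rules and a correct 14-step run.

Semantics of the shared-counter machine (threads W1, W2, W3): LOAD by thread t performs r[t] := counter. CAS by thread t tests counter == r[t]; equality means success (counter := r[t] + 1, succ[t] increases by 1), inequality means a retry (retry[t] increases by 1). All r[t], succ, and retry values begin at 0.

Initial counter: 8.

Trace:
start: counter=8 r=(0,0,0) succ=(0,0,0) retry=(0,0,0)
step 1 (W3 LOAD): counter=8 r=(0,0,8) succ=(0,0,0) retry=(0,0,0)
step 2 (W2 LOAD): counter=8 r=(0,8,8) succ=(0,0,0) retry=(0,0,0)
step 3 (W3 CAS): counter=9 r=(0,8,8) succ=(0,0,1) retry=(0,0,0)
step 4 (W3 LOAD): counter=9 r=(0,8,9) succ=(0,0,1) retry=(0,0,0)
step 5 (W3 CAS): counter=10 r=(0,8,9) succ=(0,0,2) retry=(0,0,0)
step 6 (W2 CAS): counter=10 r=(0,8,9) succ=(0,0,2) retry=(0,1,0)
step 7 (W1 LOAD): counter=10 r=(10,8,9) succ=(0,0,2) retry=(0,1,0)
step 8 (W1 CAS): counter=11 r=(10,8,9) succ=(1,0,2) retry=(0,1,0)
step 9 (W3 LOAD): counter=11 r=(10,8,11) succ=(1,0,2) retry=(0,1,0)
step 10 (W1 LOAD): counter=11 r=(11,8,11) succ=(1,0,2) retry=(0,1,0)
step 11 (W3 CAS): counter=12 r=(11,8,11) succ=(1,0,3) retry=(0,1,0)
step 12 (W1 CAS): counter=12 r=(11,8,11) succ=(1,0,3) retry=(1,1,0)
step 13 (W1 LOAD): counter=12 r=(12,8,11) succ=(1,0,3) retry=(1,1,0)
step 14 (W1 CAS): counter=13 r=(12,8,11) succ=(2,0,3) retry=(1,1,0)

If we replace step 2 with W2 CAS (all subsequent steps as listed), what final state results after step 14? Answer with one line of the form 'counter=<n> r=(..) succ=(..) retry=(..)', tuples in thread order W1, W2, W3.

(re-executing from step 2 with the substitution; state before step 2: counter=8 r=(0,0,8) succ=(0,0,0) retry=(0,0,0))
step 2 (W2 CAS): counter=8 r=(0,0,8) succ=(0,0,0) retry=(0,1,0)
step 3 (W3 CAS): counter=9 r=(0,0,8) succ=(0,0,1) retry=(0,1,0)
step 4 (W3 LOAD): counter=9 r=(0,0,9) succ=(0,0,1) retry=(0,1,0)
step 5 (W3 CAS): counter=10 r=(0,0,9) succ=(0,0,2) retry=(0,1,0)
step 6 (W2 CAS): counter=10 r=(0,0,9) succ=(0,0,2) retry=(0,2,0)
step 7 (W1 LOAD): counter=10 r=(10,0,9) succ=(0,0,2) retry=(0,2,0)
step 8 (W1 CAS): counter=11 r=(10,0,9) succ=(1,0,2) retry=(0,2,0)
step 9 (W3 LOAD): counter=11 r=(10,0,11) succ=(1,0,2) retry=(0,2,0)
step 10 (W1 LOAD): counter=11 r=(11,0,11) succ=(1,0,2) retry=(0,2,0)
step 11 (W3 CAS): counter=12 r=(11,0,11) succ=(1,0,3) retry=(0,2,0)
step 12 (W1 CAS): counter=12 r=(11,0,11) succ=(1,0,3) retry=(1,2,0)
step 13 (W1 LOAD): counter=12 r=(12,0,11) succ=(1,0,3) retry=(1,2,0)
step 14 (W1 CAS): counter=13 r=(12,0,11) succ=(2,0,3) retry=(1,2,0)

counter=13 r=(12,0,11) succ=(2,0,3) retry=(1,2,0)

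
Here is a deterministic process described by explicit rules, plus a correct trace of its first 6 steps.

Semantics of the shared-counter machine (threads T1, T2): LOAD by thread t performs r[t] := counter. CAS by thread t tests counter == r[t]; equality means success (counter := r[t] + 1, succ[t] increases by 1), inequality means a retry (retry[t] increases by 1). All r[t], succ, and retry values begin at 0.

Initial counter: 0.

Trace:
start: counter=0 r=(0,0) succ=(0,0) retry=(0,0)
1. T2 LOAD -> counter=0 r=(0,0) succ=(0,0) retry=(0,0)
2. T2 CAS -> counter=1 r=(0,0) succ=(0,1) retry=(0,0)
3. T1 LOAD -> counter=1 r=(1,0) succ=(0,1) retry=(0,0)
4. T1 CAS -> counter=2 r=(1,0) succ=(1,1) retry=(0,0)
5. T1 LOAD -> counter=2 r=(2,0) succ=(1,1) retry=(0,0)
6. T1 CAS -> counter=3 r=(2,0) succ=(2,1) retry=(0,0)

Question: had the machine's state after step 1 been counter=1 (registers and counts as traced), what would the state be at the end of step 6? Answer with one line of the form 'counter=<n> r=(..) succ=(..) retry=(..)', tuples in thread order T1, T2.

counter=3 r=(2,0) succ=(2,0) retry=(0,1)

state after step 1 := counter=1 r=(0,0) succ=(0,0) retry=(0,0)
2. T2 CAS -> counter=1 r=(0,0) succ=(0,0) retry=(0,1)
3. T1 LOAD -> counter=1 r=(1,0) succ=(0,0) retry=(0,1)
4. T1 CAS -> counter=2 r=(1,0) succ=(1,0) retry=(0,1)
5. T1 LOAD -> counter=2 r=(2,0) succ=(1,0) retry=(0,1)
6. T1 CAS -> counter=3 r=(2,0) succ=(2,0) retry=(0,1)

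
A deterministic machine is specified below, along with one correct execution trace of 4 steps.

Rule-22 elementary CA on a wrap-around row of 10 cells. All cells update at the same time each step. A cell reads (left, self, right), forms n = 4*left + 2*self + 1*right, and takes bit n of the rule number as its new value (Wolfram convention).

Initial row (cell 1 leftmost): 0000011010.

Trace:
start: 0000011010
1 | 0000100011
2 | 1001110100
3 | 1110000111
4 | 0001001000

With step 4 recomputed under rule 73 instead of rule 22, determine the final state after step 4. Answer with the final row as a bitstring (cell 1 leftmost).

(re-executing step 4 under rule 73; state before step 4: 1110000111)
4 | 0010110100

0010110100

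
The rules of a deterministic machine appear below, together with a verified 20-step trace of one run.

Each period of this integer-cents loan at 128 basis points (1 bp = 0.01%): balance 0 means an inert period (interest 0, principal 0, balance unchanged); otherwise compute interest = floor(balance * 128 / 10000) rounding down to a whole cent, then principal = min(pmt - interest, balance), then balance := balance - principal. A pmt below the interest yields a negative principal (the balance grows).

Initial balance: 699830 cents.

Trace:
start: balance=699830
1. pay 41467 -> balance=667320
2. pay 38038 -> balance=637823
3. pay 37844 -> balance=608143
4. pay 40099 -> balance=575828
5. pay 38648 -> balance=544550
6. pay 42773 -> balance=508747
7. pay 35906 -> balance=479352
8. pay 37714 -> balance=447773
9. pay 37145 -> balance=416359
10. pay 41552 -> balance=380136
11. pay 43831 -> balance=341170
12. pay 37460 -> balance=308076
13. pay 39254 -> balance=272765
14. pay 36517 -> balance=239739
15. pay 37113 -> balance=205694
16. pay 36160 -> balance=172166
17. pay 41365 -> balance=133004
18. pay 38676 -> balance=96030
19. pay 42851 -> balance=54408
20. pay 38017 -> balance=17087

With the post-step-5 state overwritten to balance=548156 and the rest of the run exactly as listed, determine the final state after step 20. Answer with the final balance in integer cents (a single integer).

state after step 5 := balance=548156
6. pay 42773 -> balance=512399
7. pay 35906 -> balance=483051
8. pay 37714 -> balance=451520
9. pay 37145 -> balance=420154
10. pay 41552 -> balance=383979
11. pay 43831 -> balance=345062
12. pay 37460 -> balance=312018
13. pay 39254 -> balance=276757
14. pay 36517 -> balance=243782
15. pay 37113 -> balance=209789
16. pay 36160 -> balance=176314
17. pay 41365 -> balance=137205
18. pay 38676 -> balance=100285
19. pay 42851 -> balance=58717
20. pay 38017 -> balance=21451

21451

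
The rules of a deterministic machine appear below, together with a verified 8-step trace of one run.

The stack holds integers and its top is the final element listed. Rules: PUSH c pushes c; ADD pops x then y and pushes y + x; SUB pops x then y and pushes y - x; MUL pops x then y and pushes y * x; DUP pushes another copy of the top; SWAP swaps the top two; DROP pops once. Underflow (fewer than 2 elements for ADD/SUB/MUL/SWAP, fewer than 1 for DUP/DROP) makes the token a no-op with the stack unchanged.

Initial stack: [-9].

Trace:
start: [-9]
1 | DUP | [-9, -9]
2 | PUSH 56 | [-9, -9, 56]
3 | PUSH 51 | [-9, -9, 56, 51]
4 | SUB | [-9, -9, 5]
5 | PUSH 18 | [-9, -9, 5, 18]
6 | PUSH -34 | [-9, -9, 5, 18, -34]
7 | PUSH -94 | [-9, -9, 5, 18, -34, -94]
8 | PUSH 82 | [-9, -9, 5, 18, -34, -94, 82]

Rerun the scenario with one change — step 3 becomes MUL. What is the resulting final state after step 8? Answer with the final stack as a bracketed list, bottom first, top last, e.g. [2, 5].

[495, 18, -34, -94, 82]

(re-executing from step 3 with the substitution; state before step 3: [-9, -9, 56])
3 | MUL | [-9, -504]
4 | SUB | [495]
5 | PUSH 18 | [495, 18]
6 | PUSH -34 | [495, 18, -34]
7 | PUSH -94 | [495, 18, -34, -94]
8 | PUSH 82 | [495, 18, -34, -94, 82]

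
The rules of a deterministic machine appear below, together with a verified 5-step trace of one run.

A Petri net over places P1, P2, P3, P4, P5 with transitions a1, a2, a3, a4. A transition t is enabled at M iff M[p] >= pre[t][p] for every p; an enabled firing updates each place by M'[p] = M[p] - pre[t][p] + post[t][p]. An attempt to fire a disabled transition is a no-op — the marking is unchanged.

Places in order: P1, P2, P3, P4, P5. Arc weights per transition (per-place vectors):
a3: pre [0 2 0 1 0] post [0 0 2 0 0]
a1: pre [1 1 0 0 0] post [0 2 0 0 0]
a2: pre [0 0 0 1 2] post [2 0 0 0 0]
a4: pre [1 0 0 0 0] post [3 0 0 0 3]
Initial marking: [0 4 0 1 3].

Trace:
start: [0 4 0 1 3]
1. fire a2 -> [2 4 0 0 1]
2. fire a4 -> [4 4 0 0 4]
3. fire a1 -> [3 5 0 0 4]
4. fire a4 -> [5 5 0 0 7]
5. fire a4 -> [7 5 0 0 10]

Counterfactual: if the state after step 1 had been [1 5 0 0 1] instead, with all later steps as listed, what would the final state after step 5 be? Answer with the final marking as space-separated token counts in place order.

6 6 0 0 10

state after step 1 := [1 5 0 0 1]
2. fire a4 -> [3 5 0 0 4]
3. fire a1 -> [2 6 0 0 4]
4. fire a4 -> [4 6 0 0 7]
5. fire a4 -> [6 6 0 0 10]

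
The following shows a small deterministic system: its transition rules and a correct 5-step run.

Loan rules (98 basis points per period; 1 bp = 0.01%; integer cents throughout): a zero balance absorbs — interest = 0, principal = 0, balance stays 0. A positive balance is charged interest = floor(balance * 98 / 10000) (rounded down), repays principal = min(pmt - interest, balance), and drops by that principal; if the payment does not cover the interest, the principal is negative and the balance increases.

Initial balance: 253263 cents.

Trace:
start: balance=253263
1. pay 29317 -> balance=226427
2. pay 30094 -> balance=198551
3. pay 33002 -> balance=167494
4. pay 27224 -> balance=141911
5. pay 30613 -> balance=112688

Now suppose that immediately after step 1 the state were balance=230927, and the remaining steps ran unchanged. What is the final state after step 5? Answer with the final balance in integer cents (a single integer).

state after step 1 := balance=230927
2. pay 30094 -> balance=203096
3. pay 33002 -> balance=172084
4. pay 27224 -> balance=146546
5. pay 30613 -> balance=117369

117369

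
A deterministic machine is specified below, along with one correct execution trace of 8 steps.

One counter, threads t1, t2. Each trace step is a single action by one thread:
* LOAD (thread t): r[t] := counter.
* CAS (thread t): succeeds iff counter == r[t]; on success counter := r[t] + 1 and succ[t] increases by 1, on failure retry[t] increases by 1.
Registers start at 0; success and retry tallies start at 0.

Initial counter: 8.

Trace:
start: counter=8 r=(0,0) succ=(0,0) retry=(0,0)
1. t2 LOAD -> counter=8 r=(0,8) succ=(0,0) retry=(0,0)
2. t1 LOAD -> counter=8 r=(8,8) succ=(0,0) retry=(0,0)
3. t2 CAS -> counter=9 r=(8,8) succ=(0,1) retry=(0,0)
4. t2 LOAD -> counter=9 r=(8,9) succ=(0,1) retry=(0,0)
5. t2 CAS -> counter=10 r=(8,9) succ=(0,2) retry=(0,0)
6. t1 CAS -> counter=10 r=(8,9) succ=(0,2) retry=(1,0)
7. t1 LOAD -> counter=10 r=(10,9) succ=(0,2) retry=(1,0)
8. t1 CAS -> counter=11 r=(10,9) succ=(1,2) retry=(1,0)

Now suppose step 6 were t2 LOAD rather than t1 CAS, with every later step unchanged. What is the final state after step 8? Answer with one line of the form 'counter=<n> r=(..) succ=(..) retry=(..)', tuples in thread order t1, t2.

(re-executing from step 6 with the substitution; state before step 6: counter=10 r=(8,9) succ=(0,2) retry=(0,0))
6. t2 LOAD -> counter=10 r=(8,10) succ=(0,2) retry=(0,0)
7. t1 LOAD -> counter=10 r=(10,10) succ=(0,2) retry=(0,0)
8. t1 CAS -> counter=11 r=(10,10) succ=(1,2) retry=(0,0)

counter=11 r=(10,10) succ=(1,2) retry=(0,0)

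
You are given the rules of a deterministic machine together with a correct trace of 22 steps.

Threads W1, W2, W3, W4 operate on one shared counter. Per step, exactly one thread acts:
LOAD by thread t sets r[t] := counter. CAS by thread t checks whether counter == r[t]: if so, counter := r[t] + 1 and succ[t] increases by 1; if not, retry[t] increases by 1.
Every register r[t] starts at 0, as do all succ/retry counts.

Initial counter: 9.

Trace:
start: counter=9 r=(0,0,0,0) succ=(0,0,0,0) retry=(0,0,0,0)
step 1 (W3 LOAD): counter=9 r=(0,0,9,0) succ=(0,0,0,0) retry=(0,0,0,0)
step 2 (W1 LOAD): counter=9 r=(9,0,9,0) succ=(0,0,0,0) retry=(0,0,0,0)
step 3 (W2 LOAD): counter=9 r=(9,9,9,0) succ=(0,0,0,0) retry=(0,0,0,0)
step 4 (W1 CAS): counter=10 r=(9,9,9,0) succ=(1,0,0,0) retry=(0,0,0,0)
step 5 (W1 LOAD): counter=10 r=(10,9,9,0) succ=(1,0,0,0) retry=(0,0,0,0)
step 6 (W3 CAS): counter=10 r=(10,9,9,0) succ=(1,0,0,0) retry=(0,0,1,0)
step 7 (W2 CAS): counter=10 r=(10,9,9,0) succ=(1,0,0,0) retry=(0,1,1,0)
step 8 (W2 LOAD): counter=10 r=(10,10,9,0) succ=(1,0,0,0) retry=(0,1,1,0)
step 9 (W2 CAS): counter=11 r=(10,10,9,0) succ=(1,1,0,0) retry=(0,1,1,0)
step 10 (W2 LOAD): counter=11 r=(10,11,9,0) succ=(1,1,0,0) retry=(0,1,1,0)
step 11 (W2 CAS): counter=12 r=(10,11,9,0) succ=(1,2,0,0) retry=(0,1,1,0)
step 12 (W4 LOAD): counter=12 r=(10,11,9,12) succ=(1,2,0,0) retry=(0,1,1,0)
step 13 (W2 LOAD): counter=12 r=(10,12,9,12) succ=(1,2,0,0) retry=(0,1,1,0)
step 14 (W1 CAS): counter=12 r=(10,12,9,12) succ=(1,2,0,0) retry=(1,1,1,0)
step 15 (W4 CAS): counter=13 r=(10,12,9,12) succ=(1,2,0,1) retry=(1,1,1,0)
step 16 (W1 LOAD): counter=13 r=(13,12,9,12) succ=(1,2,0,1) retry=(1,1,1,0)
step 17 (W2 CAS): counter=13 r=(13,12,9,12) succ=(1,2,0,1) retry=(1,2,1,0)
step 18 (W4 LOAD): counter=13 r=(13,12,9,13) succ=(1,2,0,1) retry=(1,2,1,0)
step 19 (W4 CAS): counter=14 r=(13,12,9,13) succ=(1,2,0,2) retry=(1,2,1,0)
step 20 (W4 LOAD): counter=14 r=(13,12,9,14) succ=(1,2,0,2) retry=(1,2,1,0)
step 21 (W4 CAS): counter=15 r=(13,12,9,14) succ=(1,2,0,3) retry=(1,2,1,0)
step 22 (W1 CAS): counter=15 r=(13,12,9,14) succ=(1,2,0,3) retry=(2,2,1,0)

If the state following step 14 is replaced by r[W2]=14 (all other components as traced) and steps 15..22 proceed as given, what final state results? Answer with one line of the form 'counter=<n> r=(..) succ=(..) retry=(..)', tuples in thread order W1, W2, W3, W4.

counter=15 r=(13,14,9,14) succ=(1,2,0,3) retry=(2,2,1,0)

state after step 14 := counter=12 r=(10,14,9,12) succ=(1,2,0,0) retry=(1,1,1,0)
step 15 (W4 CAS): counter=13 r=(10,14,9,12) succ=(1,2,0,1) retry=(1,1,1,0)
step 16 (W1 LOAD): counter=13 r=(13,14,9,12) succ=(1,2,0,1) retry=(1,1,1,0)
step 17 (W2 CAS): counter=13 r=(13,14,9,12) succ=(1,2,0,1) retry=(1,2,1,0)
step 18 (W4 LOAD): counter=13 r=(13,14,9,13) succ=(1,2,0,1) retry=(1,2,1,0)
step 19 (W4 CAS): counter=14 r=(13,14,9,13) succ=(1,2,0,2) retry=(1,2,1,0)
step 20 (W4 LOAD): counter=14 r=(13,14,9,14) succ=(1,2,0,2) retry=(1,2,1,0)
step 21 (W4 CAS): counter=15 r=(13,14,9,14) succ=(1,2,0,3) retry=(1,2,1,0)
step 22 (W1 CAS): counter=15 r=(13,14,9,14) succ=(1,2,0,3) retry=(2,2,1,0)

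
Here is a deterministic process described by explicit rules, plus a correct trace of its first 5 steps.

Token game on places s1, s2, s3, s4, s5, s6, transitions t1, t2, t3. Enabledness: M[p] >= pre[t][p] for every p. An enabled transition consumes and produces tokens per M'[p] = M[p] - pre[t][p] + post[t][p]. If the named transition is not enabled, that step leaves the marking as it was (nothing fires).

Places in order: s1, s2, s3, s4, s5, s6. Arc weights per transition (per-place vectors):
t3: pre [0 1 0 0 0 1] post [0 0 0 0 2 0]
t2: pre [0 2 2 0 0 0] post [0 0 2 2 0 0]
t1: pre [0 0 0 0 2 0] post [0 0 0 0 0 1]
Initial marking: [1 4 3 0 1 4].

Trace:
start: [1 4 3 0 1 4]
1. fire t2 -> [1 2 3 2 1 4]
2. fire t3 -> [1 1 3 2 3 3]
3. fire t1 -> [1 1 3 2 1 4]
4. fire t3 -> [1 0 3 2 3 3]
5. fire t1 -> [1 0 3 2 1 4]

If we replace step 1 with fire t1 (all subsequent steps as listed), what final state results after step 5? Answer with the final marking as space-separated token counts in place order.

(re-executing from step 1 with the substitution; state before step 1: [1 4 3 0 1 4])
1. fire t1 -> [1 4 3 0 1 4]
2. fire t3 -> [1 3 3 0 3 3]
3. fire t1 -> [1 3 3 0 1 4]
4. fire t3 -> [1 2 3 0 3 3]
5. fire t1 -> [1 2 3 0 1 4]

1 2 3 0 1 4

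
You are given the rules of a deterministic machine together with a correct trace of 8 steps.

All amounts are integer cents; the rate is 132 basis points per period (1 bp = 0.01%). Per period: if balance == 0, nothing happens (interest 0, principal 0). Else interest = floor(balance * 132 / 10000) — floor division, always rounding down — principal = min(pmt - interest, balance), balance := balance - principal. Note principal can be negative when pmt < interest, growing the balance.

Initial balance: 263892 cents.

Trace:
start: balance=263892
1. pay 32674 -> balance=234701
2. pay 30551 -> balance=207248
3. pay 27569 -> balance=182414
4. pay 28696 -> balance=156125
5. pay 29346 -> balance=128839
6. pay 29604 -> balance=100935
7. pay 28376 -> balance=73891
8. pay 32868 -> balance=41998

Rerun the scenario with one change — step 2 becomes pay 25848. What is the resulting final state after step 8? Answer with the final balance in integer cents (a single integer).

(re-executing from step 2 with the substitution; state before step 2: balance=234701)
2. pay 25848 -> balance=211951
3. pay 27569 -> balance=187179
4. pay 28696 -> balance=160953
5. pay 29346 -> balance=133731
6. pay 29604 -> balance=105892
7. pay 28376 -> balance=78913
8. pay 32868 -> balance=47086

47086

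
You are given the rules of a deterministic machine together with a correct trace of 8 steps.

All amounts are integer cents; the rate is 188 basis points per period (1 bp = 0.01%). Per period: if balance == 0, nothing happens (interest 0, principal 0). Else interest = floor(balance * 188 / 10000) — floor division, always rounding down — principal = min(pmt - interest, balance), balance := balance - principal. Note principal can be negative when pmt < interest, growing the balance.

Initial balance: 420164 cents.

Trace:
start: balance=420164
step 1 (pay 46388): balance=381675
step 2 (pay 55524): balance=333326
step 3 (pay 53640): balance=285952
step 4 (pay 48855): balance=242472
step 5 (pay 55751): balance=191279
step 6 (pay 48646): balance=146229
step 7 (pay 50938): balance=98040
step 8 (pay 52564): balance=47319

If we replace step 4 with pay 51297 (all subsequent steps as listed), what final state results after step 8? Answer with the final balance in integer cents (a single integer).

44687

(re-executing from step 4 with the substitution; state before step 4: balance=285952)
step 4 (pay 51297): balance=240030
step 5 (pay 55751): balance=188791
step 6 (pay 48646): balance=143694
step 7 (pay 50938): balance=95457
step 8 (pay 52564): balance=44687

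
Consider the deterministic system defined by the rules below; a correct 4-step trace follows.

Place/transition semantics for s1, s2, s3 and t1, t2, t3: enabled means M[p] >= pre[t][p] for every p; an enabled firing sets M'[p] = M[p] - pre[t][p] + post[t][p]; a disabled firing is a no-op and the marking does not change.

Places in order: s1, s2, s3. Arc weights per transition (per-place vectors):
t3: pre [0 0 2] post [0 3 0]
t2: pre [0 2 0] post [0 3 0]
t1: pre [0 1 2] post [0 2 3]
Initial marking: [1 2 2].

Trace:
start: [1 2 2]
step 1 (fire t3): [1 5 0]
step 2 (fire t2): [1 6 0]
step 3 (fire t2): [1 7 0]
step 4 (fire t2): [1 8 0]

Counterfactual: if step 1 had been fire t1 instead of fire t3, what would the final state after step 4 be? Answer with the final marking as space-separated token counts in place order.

1 6 3

(re-executing from step 1 with the substitution; state before step 1: [1 2 2])
step 1 (fire t1): [1 3 3]
step 2 (fire t2): [1 4 3]
step 3 (fire t2): [1 5 3]
step 4 (fire t2): [1 6 3]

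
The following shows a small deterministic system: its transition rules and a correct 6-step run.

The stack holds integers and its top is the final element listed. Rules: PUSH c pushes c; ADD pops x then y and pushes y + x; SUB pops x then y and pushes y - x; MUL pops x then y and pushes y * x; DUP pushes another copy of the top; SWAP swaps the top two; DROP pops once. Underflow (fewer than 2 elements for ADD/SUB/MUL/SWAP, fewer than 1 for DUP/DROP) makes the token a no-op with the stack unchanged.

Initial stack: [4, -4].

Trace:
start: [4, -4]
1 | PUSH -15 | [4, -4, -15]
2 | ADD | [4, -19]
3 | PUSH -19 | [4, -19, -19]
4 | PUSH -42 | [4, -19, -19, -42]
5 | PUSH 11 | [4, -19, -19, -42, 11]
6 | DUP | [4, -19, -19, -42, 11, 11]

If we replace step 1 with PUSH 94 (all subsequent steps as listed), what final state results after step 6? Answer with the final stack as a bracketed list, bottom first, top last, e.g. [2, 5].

[4, 90, -19, -42, 11, 11]

(re-executing from step 1 with the substitution; state before step 1: [4, -4])
1 | PUSH 94 | [4, -4, 94]
2 | ADD | [4, 90]
3 | PUSH -19 | [4, 90, -19]
4 | PUSH -42 | [4, 90, -19, -42]
5 | PUSH 11 | [4, 90, -19, -42, 11]
6 | DUP | [4, 90, -19, -42, 11, 11]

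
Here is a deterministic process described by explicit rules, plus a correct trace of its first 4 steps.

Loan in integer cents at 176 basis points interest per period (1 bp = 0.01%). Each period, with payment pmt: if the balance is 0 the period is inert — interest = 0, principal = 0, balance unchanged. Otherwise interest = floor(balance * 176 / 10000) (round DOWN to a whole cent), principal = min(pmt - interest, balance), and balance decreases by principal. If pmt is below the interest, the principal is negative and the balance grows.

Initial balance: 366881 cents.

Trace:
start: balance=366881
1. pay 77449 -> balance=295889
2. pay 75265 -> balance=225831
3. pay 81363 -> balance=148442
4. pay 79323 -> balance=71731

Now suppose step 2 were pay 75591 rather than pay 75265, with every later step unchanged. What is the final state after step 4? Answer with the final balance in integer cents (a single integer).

71393

(re-executing from step 2 with the substitution; state before step 2: balance=295889)
2. pay 75591 -> balance=225505
3. pay 81363 -> balance=148110
4. pay 79323 -> balance=71393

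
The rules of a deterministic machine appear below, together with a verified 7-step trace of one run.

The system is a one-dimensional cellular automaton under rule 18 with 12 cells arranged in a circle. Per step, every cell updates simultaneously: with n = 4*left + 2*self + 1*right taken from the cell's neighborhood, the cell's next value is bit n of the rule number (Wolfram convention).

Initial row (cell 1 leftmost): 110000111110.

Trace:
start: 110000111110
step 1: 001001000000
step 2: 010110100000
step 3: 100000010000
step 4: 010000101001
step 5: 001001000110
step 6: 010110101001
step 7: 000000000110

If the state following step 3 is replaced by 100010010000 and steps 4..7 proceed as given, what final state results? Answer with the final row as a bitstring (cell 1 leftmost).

state after step 3 := 100010010000
step 4: 010101101001
step 5: 000000000110
step 6: 000000001001
step 7: 100000010110

100000010110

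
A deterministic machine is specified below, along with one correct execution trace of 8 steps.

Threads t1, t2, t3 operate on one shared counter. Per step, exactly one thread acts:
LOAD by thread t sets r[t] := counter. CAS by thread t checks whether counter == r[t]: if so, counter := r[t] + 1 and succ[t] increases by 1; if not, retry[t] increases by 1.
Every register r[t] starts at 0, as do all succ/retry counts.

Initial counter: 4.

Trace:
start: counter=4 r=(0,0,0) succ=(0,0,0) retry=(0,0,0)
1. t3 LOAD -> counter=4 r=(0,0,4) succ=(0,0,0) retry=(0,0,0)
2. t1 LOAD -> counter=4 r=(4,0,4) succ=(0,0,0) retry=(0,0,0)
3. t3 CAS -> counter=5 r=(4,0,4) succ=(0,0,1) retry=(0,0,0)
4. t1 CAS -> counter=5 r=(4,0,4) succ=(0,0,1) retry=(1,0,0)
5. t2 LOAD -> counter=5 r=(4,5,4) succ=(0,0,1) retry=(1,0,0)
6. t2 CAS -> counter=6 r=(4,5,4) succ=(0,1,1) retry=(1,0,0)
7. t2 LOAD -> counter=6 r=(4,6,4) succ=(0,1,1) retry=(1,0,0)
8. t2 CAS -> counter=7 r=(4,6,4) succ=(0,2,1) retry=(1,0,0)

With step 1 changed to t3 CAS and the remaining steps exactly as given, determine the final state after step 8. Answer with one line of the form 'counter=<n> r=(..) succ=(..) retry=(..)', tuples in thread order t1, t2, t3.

counter=7 r=(4,6,0) succ=(1,2,0) retry=(0,0,2)

(re-executing from step 1 with the substitution; state before step 1: counter=4 r=(0,0,0) succ=(0,0,0) retry=(0,0,0))
1. t3 CAS -> counter=4 r=(0,0,0) succ=(0,0,0) retry=(0,0,1)
2. t1 LOAD -> counter=4 r=(4,0,0) succ=(0,0,0) retry=(0,0,1)
3. t3 CAS -> counter=4 r=(4,0,0) succ=(0,0,0) retry=(0,0,2)
4. t1 CAS -> counter=5 r=(4,0,0) succ=(1,0,0) retry=(0,0,2)
5. t2 LOAD -> counter=5 r=(4,5,0) succ=(1,0,0) retry=(0,0,2)
6. t2 CAS -> counter=6 r=(4,5,0) succ=(1,1,0) retry=(0,0,2)
7. t2 LOAD -> counter=6 r=(4,6,0) succ=(1,1,0) retry=(0,0,2)
8. t2 CAS -> counter=7 r=(4,6,0) succ=(1,2,0) retry=(0,0,2)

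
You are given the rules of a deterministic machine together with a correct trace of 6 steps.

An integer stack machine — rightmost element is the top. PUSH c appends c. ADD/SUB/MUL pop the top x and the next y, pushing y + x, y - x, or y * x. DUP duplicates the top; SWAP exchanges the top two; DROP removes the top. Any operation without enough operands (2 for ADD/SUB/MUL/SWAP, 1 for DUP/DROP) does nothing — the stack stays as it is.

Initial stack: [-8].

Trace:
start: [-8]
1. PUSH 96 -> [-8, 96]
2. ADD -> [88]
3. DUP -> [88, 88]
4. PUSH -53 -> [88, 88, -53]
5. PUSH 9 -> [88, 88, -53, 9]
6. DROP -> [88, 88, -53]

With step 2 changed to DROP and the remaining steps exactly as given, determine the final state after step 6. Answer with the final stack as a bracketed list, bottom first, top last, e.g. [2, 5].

(re-executing from step 2 with the substitution; state before step 2: [-8, 96])
2. DROP -> [-8]
3. DUP -> [-8, -8]
4. PUSH -53 -> [-8, -8, -53]
5. PUSH 9 -> [-8, -8, -53, 9]
6. DROP -> [-8, -8, -53]

[-8, -8, -53]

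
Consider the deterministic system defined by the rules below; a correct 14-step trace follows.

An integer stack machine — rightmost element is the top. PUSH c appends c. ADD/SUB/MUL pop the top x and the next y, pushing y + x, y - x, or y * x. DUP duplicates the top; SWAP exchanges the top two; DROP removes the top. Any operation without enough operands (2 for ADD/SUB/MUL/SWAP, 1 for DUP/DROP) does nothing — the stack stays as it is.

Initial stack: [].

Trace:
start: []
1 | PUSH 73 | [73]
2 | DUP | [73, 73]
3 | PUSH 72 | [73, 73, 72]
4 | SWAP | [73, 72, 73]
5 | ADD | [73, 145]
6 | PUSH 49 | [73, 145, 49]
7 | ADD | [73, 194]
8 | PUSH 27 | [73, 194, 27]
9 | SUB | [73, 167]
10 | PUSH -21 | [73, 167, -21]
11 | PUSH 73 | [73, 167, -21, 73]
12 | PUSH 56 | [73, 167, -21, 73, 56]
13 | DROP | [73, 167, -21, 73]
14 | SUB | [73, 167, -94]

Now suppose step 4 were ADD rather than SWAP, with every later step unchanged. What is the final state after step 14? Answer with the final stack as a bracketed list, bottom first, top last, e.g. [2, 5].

[240, -94]

(re-executing from step 4 with the substitution; state before step 4: [73, 73, 72])
4 | ADD | [73, 145]
5 | ADD | [218]
6 | PUSH 49 | [218, 49]
7 | ADD | [267]
8 | PUSH 27 | [267, 27]
9 | SUB | [240]
10 | PUSH -21 | [240, -21]
11 | PUSH 73 | [240, -21, 73]
12 | PUSH 56 | [240, -21, 73, 56]
13 | DROP | [240, -21, 73]
14 | SUB | [240, -94]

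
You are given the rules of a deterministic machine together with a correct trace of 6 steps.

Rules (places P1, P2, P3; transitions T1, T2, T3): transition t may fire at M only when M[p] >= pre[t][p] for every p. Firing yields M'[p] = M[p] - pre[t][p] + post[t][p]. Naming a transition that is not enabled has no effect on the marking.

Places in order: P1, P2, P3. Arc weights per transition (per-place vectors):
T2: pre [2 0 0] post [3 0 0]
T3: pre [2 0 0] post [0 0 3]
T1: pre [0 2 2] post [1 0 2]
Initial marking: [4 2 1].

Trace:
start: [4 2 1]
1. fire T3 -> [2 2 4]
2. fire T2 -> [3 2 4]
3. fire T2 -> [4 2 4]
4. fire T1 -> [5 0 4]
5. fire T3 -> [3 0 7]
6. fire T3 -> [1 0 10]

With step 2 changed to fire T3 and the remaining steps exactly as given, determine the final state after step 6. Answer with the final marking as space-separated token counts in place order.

1 0 7

(re-executing from step 2 with the substitution; state before step 2: [2 2 4])
2. fire T3 -> [0 2 7]
3. fire T2 -> [0 2 7]
4. fire T1 -> [1 0 7]
5. fire T3 -> [1 0 7]
6. fire T3 -> [1 0 7]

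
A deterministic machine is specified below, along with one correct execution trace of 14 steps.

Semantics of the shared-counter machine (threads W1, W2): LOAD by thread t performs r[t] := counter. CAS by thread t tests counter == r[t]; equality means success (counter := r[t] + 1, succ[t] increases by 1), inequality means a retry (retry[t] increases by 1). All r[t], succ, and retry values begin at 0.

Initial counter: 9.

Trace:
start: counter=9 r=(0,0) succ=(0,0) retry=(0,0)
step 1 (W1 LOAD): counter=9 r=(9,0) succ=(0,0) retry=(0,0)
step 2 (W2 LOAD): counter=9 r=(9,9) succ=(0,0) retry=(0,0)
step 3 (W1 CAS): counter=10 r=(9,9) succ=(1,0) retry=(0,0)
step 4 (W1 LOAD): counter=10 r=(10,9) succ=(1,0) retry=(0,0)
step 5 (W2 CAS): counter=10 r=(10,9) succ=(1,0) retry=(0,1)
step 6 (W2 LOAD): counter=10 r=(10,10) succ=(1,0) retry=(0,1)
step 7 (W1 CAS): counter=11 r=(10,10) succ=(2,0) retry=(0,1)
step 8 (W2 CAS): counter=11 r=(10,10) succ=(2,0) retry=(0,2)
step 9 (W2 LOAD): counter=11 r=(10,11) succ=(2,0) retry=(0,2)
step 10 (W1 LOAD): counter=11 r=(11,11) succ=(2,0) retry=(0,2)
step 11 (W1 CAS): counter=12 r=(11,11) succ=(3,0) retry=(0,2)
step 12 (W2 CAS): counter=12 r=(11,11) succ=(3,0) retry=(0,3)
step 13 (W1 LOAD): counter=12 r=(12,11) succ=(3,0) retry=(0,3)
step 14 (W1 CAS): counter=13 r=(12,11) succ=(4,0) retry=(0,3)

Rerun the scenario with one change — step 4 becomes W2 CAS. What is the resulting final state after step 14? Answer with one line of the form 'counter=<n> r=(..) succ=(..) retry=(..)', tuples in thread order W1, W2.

(re-executing from step 4 with the substitution; state before step 4: counter=10 r=(9,9) succ=(1,0) retry=(0,0))
step 4 (W2 CAS): counter=10 r=(9,9) succ=(1,0) retry=(0,1)
step 5 (W2 CAS): counter=10 r=(9,9) succ=(1,0) retry=(0,2)
step 6 (W2 LOAD): counter=10 r=(9,10) succ=(1,0) retry=(0,2)
step 7 (W1 CAS): counter=10 r=(9,10) succ=(1,0) retry=(1,2)
step 8 (W2 CAS): counter=11 r=(9,10) succ=(1,1) retry=(1,2)
step 9 (W2 LOAD): counter=11 r=(9,11) succ=(1,1) retry=(1,2)
step 10 (W1 LOAD): counter=11 r=(11,11) succ=(1,1) retry=(1,2)
step 11 (W1 CAS): counter=12 r=(11,11) succ=(2,1) retry=(1,2)
step 12 (W2 CAS): counter=12 r=(11,11) succ=(2,1) retry=(1,3)
step 13 (W1 LOAD): counter=12 r=(12,11) succ=(2,1) retry=(1,3)
step 14 (W1 CAS): counter=13 r=(12,11) succ=(3,1) retry=(1,3)

counter=13 r=(12,11) succ=(3,1) retry=(1,3)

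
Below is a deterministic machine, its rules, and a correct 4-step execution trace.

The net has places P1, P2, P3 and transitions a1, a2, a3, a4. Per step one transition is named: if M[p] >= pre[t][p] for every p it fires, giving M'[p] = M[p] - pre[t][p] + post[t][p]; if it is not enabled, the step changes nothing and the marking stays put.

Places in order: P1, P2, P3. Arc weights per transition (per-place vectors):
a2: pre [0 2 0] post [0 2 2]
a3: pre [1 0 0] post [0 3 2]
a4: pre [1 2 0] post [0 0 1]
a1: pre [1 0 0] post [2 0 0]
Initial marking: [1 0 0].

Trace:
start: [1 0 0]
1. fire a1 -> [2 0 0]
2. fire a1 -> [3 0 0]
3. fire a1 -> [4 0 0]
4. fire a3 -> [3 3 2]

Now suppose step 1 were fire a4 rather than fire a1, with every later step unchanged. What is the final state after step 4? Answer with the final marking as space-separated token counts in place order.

(re-executing from step 1 with the substitution; state before step 1: [1 0 0])
1. fire a4 -> [1 0 0]
2. fire a1 -> [2 0 0]
3. fire a1 -> [3 0 0]
4. fire a3 -> [2 3 2]

2 3 2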